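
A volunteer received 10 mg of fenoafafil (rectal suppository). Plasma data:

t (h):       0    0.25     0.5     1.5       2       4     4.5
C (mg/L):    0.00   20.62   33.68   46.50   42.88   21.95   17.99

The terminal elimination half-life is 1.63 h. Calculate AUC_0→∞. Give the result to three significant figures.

AUC = 189 mg/L·h

Trapezoidal AUC_0→4.5:
  [0→0.25]: (0.00+20.62)/2 × 0.25 = 2.5775
  [0.25→0.5]: (20.62+33.68)/2 × 0.25 = 6.7875
  [0.5→1.5]: (33.68+46.50)/2 × 1 = 40.09
  [1.5→2]: (46.50+42.88)/2 × 0.5 = 22.345
  [2→4]: (42.88+21.95)/2 × 2 = 64.83
  [4→4.5]: (21.95+17.99)/2 × 0.5 = 9.985
  Sum = 146.615 mg/L·h
k_e = ln2 / t½ = 0.693147 / 1.63 = 0.4252 h^-1
Extrapolated tail: C_last / k_e = 17.99 / 0.4252 = 42.310
AUC_0→∞ = 146.615 + 42.310 = 188.925 mg/L·h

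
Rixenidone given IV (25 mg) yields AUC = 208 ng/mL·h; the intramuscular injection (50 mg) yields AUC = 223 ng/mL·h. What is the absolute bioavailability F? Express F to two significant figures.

F = (AUC_ev / D_ev) / (AUC_iv / D_iv)
  = (223/50) / (208/25)
  = 4.46 / 8.32 = 0.5361

F = 0.54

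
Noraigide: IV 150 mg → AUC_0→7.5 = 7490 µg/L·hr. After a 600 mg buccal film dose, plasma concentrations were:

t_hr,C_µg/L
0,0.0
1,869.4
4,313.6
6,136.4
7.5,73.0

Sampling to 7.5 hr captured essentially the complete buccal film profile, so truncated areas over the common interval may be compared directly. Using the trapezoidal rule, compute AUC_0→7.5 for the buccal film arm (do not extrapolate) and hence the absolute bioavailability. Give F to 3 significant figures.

Trapezoidal AUC_0→7.5 (buccal film):
  [0→1]: (0.0+869.4)/2 × 1 = 434.7
  [1→4]: (869.4+313.6)/2 × 3 = 1774.5
  [4→6]: (313.6+136.4)/2 × 2 = 450.0
  [6→7.5]: (136.4+73.0)/2 × 1.5 = 157.05
  Sum = 2816.25 µg/L·hr
F = (AUC_ev/D_ev)/(AUC_iv/D_iv) = (2816.25/600)/(7490/150) = 4.69375/49.9333 = 0.0940

F = 0.0940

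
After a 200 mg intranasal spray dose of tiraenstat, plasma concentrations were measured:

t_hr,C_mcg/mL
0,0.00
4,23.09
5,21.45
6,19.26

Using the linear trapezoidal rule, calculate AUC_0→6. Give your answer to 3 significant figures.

AUC = 88.8 mcg/mL·hr

Trapezoidal AUC_0→6:
  [0→4]: (0.00+23.09)/2 × 4 = 46.18
  [4→5]: (23.09+21.45)/2 × 1 = 22.27
  [5→6]: (21.45+19.26)/2 × 1 = 20.355
  Sum = 88.805 mcg/mL·hr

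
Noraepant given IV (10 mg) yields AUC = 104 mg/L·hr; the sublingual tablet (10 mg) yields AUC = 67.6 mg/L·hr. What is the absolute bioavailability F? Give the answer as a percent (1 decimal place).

F = (AUC_ev / D_ev) / (AUC_iv / D_iv)
  = (67.6/10) / (104/10)
  = 6.76 / 10.4 = 0.6500
  = 65.00%

F = 65.0%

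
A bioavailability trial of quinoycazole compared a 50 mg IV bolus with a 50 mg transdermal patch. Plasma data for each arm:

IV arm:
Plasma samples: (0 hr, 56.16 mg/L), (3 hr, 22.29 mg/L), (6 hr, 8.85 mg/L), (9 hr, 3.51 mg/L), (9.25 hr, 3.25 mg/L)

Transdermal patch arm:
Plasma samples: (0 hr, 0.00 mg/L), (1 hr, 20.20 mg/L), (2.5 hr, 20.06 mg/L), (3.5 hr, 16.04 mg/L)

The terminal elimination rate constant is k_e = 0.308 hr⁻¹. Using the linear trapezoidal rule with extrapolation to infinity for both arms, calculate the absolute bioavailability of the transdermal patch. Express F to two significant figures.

F = 0.57

Trapezoidal AUC_0→9.25 (IV):
  [0→3]: (56.16+22.29)/2 × 3 = 117.675
  [3→6]: (22.29+8.85)/2 × 3 = 46.71
  [6→9]: (8.85+3.51)/2 × 3 = 18.54
  [9→9.25]: (3.51+3.25)/2 × 0.25 = 0.845
  Sum = 183.77 mg/L·hr
IV tail: 3.25/0.308 = 10.552; AUC_iv,0→∞ = 183.77 + 10.552 = 194.322 mg/L·hr
Trapezoidal AUC_0→3.5 (transdermal patch):
  [0→1]: (0.00+20.20)/2 × 1 = 10.1
  [1→2.5]: (20.20+20.06)/2 × 1.5 = 30.195
  [2.5→3.5]: (20.06+16.04)/2 × 1 = 18.05
  Sum = 58.345 mg/L·hr
transdermal patch tail: 16.04/0.308 = 52.078; AUC_ev,0→∞ = 58.345 + 52.078 = 110.423 mg/L·hr
F = (AUC_ev/D_ev)/(AUC_iv/D_iv) = (110.423/50)/(194.322/50) = 2.20846/3.88644 = 0.5682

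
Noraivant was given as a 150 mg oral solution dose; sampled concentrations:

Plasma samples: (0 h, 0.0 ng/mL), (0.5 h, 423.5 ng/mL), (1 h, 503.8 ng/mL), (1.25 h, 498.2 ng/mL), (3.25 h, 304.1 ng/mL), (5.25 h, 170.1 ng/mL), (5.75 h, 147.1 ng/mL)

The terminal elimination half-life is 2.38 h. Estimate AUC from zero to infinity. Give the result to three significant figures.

AUC = 2320 ng/mL·h

Trapezoidal AUC_0→5.75:
  [0→0.5]: (0.0+423.5)/2 × 0.5 = 105.875
  [0.5→1]: (423.5+503.8)/2 × 0.5 = 231.825
  [1→1.25]: (503.8+498.2)/2 × 0.25 = 125.25
  [1.25→3.25]: (498.2+304.1)/2 × 2 = 802.3
  [3.25→5.25]: (304.1+170.1)/2 × 2 = 474.2
  [5.25→5.75]: (170.1+147.1)/2 × 0.5 = 79.3
  Sum = 1818.75 ng/mL·h
k_e = ln2 / t½ = 0.693147 / 2.38 = 0.2912 h^-1
Extrapolated tail: C_last / k_e = 147.1 / 0.2912 = 505.151
AUC_0→∞ = 1818.75 + 505.151 = 2323.901 ng/mL·h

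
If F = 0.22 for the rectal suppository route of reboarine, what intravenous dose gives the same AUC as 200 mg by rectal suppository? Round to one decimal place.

D_iv = 44.0 mg

Systemic exposure from an extravascular dose = F × D_ev, so the equivalent IV dose is F × D_ev.
D_iv = F × D_ev = 0.22 × 200 = 44 mg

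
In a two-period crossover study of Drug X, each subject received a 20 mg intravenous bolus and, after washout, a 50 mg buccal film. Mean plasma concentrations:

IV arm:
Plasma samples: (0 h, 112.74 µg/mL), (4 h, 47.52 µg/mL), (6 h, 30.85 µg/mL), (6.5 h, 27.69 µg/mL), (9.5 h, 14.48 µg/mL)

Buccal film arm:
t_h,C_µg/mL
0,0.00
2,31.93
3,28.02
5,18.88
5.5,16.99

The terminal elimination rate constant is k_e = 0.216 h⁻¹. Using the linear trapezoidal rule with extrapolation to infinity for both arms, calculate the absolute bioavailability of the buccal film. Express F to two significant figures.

Trapezoidal AUC_0→9.5 (IV):
  [0→4]: (112.74+47.52)/2 × 4 = 320.52
  [4→6]: (47.52+30.85)/2 × 2 = 78.37
  [6→6.5]: (30.85+27.69)/2 × 0.5 = 14.635
  [6.5→9.5]: (27.69+14.48)/2 × 3 = 63.255
  Sum = 476.78 µg/mL·h
IV tail: 14.48/0.216 = 67.037; AUC_iv,0→∞ = 476.78 + 67.037 = 543.817 µg/mL·h
Trapezoidal AUC_0→5.5 (buccal film):
  [0→2]: (0.00+31.93)/2 × 2 = 31.93
  [2→3]: (31.93+28.02)/2 × 1 = 29.975
  [3→5]: (28.02+18.88)/2 × 2 = 46.9
  [5→5.5]: (18.88+16.99)/2 × 0.5 = 8.9675
  Sum = 117.7725 µg/mL·h
buccal film tail: 16.99/0.216 = 78.657; AUC_ev,0→∞ = 117.7725 + 78.657 = 196.4295 µg/mL·h
F = (AUC_ev/D_ev)/(AUC_iv/D_iv) = (196.4295/50)/(543.817/20) = 3.92859/27.19085 = 0.1445

F = 0.14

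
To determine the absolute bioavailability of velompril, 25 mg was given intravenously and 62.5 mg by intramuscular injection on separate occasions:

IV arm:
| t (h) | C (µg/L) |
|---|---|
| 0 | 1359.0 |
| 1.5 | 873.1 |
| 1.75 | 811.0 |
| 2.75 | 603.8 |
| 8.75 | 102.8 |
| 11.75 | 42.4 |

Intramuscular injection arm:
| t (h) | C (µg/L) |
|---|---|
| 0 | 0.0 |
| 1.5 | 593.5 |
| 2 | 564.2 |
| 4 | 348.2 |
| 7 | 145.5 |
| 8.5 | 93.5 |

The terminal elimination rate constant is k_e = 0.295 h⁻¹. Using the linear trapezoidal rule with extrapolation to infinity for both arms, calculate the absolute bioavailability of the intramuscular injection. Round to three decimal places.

F = 0.227

Trapezoidal AUC_0→11.75 (IV):
  [0→1.5]: (1359.0+873.1)/2 × 1.5 = 1674.075
  [1.5→1.75]: (873.1+811.0)/2 × 0.25 = 210.5125
  [1.75→2.75]: (811.0+603.8)/2 × 1 = 707.4
  [2.75→8.75]: (603.8+102.8)/2 × 6 = 2119.8
  [8.75→11.75]: (102.8+42.4)/2 × 3 = 217.8
  Sum = 4929.5875 µg/L·h
IV tail: 42.4/0.295 = 143.729; AUC_iv,0→∞ = 4929.5875 + 143.729 = 5073.3165 µg/L·h
Trapezoidal AUC_0→8.5 (intramuscular injection):
  [0→1.5]: (0.0+593.5)/2 × 1.5 = 445.125
  [1.5→2]: (593.5+564.2)/2 × 0.5 = 289.425
  [2→4]: (564.2+348.2)/2 × 2 = 912.4
  [4→7]: (348.2+145.5)/2 × 3 = 740.55
  [7→8.5]: (145.5+93.5)/2 × 1.5 = 179.25
  Sum = 2566.75 µg/L·h
intramuscular injection tail: 93.5/0.295 = 316.949; AUC_ev,0→∞ = 2566.75 + 316.949 = 2883.699 µg/L·h
F = (AUC_ev/D_ev)/(AUC_iv/D_iv) = (2883.699/62.5)/(5073.3165/25) = 46.139184/202.93266 = 0.2274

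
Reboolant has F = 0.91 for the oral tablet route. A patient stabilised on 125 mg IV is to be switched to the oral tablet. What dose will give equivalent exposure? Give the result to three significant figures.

For equal systemic exposure: F × D_ev = D_iv
D_ev = D_iv / F = 125 / 0.91 = 137.363 mg

D_oral = 137 mg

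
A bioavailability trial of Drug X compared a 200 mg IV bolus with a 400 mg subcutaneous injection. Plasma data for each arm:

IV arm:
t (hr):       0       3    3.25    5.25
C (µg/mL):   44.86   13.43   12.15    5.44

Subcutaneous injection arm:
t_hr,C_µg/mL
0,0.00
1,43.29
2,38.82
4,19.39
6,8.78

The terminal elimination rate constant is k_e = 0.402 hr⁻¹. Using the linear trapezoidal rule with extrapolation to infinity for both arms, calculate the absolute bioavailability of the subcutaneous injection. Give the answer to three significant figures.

F = 0.702

Trapezoidal AUC_0→5.25 (IV):
  [0→3]: (44.86+13.43)/2 × 3 = 87.435
  [3→3.25]: (13.43+12.15)/2 × 0.25 = 3.1975
  [3.25→5.25]: (12.15+5.44)/2 × 2 = 17.59
  Sum = 108.2225 µg/mL·hr
IV tail: 5.44/0.402 = 13.532; AUC_iv,0→∞ = 108.2225 + 13.532 = 121.7545 µg/mL·hr
Trapezoidal AUC_0→6 (subcutaneous injection):
  [0→1]: (0.00+43.29)/2 × 1 = 21.645
  [1→2]: (43.29+38.82)/2 × 1 = 41.055
  [2→4]: (38.82+19.39)/2 × 2 = 58.21
  [4→6]: (19.39+8.78)/2 × 2 = 28.17
  Sum = 149.08 µg/mL·hr
subcutaneous injection tail: 8.78/0.402 = 21.841; AUC_ev,0→∞ = 149.08 + 21.841 = 170.921 µg/mL·hr
F = (AUC_ev/D_ev)/(AUC_iv/D_iv) = (170.921/400)/(121.7545/200) = 0.4273025/0.6087725 = 0.7019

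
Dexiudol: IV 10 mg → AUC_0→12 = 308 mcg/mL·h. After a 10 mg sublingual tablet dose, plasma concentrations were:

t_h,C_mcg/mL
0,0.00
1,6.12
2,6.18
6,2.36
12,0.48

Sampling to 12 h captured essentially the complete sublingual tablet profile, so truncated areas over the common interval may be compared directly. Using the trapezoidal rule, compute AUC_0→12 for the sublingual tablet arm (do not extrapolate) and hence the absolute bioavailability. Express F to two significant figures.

F = 0.11

Trapezoidal AUC_0→12 (sublingual tablet):
  [0→1]: (0.00+6.12)/2 × 1 = 3.06
  [1→2]: (6.12+6.18)/2 × 1 = 6.15
  [2→6]: (6.18+2.36)/2 × 4 = 17.08
  [6→12]: (2.36+0.48)/2 × 6 = 8.52
  Sum = 34.81 mcg/mL·h
F = (AUC_ev/D_ev)/(AUC_iv/D_iv) = (34.81/10)/(308/10) = 3.481/30.8 = 0.1130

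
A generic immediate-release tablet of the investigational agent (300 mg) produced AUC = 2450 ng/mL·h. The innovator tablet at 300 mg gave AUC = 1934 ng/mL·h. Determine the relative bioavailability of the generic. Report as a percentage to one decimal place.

F_rel = (AUC_test/D_test) / (AUC_ref/D_ref)
      = (2450/300) / (1934/300)
      = 8.16667 / 6.44667 = 1.2668 = 126.68%

F_rel = 126.7%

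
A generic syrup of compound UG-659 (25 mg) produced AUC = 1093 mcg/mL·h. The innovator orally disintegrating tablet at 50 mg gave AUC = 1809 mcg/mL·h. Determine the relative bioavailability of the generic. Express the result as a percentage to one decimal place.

F_rel = (AUC_test/D_test) / (AUC_ref/D_ref)
      = (1093/25) / (1809/50)
      = 43.72 / 36.18 = 1.2084 = 120.84%

F_rel = 120.8%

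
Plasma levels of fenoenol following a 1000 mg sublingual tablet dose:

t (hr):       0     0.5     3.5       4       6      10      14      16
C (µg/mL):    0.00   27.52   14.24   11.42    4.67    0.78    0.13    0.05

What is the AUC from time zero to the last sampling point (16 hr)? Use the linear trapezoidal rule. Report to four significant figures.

AUC = 104.9 µg/mL·hr

Trapezoidal AUC_0→16:
  [0→0.5]: (0.00+27.52)/2 × 0.5 = 6.88
  [0.5→3.5]: (27.52+14.24)/2 × 3 = 62.64
  [3.5→4]: (14.24+11.42)/2 × 0.5 = 6.415
  [4→6]: (11.42+4.67)/2 × 2 = 16.09
  [6→10]: (4.67+0.78)/2 × 4 = 10.9
  [10→14]: (0.78+0.13)/2 × 4 = 1.82
  [14→16]: (0.13+0.05)/2 × 2 = 0.18
  Sum = 104.925 µg/mL·hr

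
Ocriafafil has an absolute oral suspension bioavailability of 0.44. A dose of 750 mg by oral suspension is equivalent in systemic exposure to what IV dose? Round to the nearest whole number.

D_iv = 330 mg

Systemic exposure from an extravascular dose = F × D_ev, so the equivalent IV dose is F × D_ev.
D_iv = F × D_ev = 0.44 × 750 = 330 mg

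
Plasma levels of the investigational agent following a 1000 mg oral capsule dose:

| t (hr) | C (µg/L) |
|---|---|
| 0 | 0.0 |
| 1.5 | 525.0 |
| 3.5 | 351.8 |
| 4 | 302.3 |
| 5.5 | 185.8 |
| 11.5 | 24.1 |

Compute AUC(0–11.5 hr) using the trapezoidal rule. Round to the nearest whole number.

AUC = 2430 µg/L·hr

Trapezoidal AUC_0→11.5:
  [0→1.5]: (0.0+525.0)/2 × 1.5 = 393.75
  [1.5→3.5]: (525.0+351.8)/2 × 2 = 876.8
  [3.5→4]: (351.8+302.3)/2 × 0.5 = 163.525
  [4→5.5]: (302.3+185.8)/2 × 1.5 = 366.075
  [5.5→11.5]: (185.8+24.1)/2 × 6 = 629.7
  Sum = 2429.85 µg/L·hr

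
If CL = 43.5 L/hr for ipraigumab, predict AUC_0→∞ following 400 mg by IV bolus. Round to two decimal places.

AUC = 9.20 mg/L·hr

AUC_0→∞ = Dose_iv / CL
        = 400 / 43.5 = 9.1954 mg/L·hr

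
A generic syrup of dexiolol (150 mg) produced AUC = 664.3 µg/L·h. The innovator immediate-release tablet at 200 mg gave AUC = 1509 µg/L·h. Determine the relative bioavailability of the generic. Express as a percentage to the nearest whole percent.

F_rel = 59%

F_rel = (AUC_test/D_test) / (AUC_ref/D_ref)
      = (664.3/150) / (1509/200)
      = 4.42867 / 7.545 = 0.5870 = 58.70%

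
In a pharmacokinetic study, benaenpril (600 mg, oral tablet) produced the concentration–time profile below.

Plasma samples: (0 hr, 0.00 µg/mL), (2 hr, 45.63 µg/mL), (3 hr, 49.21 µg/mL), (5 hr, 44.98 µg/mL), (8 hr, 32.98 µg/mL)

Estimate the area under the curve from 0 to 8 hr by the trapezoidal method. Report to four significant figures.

Trapezoidal AUC_0→8:
  [0→2]: (0.00+45.63)/2 × 2 = 45.63
  [2→3]: (45.63+49.21)/2 × 1 = 47.42
  [3→5]: (49.21+44.98)/2 × 2 = 94.19
  [5→8]: (44.98+32.98)/2 × 3 = 116.94
  Sum = 304.18 µg/mL·hr

AUC = 304.2 µg/mL·hr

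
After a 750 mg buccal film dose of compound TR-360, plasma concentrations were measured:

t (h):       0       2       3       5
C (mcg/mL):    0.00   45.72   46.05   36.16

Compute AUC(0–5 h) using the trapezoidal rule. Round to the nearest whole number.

AUC = 174 mcg/mL·h

Trapezoidal AUC_0→5:
  [0→2]: (0.00+45.72)/2 × 2 = 45.72
  [2→3]: (45.72+46.05)/2 × 1 = 45.885
  [3→5]: (46.05+36.16)/2 × 2 = 82.21
  Sum = 173.815 mcg/mL·h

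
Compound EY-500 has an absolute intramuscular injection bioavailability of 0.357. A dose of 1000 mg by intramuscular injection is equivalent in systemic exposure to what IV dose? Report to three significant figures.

Systemic exposure from an extravascular dose = F × D_ev, so the equivalent IV dose is F × D_ev.
D_iv = F × D_ev = 0.357 × 1000 = 357 mg

D_iv = 357 mg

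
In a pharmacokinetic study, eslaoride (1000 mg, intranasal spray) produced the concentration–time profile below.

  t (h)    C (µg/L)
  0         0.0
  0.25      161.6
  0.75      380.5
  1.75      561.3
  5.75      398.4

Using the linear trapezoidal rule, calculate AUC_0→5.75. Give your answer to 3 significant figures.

Trapezoidal AUC_0→5.75:
  [0→0.25]: (0.0+161.6)/2 × 0.25 = 20.2
  [0.25→0.75]: (161.6+380.5)/2 × 0.5 = 135.525
  [0.75→1.75]: (380.5+561.3)/2 × 1 = 470.9
  [1.75→5.75]: (561.3+398.4)/2 × 4 = 1919.4
  Sum = 2546.025 µg/L·h

AUC = 2550 µg/L·h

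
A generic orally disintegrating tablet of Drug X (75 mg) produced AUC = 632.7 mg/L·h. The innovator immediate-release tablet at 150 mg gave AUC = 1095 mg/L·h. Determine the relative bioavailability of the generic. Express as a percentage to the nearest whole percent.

F_rel = 116%

F_rel = (AUC_test/D_test) / (AUC_ref/D_ref)
      = (632.7/75) / (1095/150)
      = 8.436 / 7.3 = 1.1556 = 115.56%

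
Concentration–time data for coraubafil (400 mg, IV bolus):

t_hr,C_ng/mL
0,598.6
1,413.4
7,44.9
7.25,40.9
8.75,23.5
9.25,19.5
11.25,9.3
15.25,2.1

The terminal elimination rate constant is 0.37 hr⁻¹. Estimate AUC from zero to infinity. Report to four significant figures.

AUC = 2008 ng/mL·hr

Trapezoidal AUC_0→15.25:
  [0→1]: (598.6+413.4)/2 × 1 = 506.0
  [1→7]: (413.4+44.9)/2 × 6 = 1374.9
  [7→7.25]: (44.9+40.9)/2 × 0.25 = 10.725
  [7.25→8.75]: (40.9+23.5)/2 × 1.5 = 48.3
  [8.75→9.25]: (23.5+19.5)/2 × 0.5 = 10.75
  [9.25→11.25]: (19.5+9.3)/2 × 2 = 28.8
  [11.25→15.25]: (9.3+2.1)/2 × 4 = 22.8
  Sum = 2002.275 ng/mL·hr
Extrapolated tail: C_last / k_e = 2.1 / 0.37 = 5.676
AUC_0→∞ = 2002.275 + 5.676 = 2007.951 ng/mL·hr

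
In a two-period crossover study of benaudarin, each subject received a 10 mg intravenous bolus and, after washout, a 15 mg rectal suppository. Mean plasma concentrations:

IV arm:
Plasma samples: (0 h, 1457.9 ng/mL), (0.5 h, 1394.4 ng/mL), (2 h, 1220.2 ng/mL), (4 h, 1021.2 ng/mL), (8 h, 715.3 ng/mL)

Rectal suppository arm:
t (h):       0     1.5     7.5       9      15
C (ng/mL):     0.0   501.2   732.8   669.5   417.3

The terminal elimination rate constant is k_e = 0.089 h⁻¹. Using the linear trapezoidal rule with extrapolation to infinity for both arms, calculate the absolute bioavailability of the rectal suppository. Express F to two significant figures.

Trapezoidal AUC_0→8 (IV):
  [0→0.5]: (1457.9+1394.4)/2 × 0.5 = 713.075
  [0.5→2]: (1394.4+1220.2)/2 × 1.5 = 1960.95
  [2→4]: (1220.2+1021.2)/2 × 2 = 2241.4
  [4→8]: (1021.2+715.3)/2 × 4 = 3473.0
  Sum = 8388.425 ng/mL·h
IV tail: 715.3/0.089 = 8037.079; AUC_iv,0→∞ = 8388.425 + 8037.079 = 16425.504 ng/mL·h
Trapezoidal AUC_0→15 (rectal suppository):
  [0→1.5]: (0.0+501.2)/2 × 1.5 = 375.9
  [1.5→7.5]: (501.2+732.8)/2 × 6 = 3702.0
  [7.5→9]: (732.8+669.5)/2 × 1.5 = 1051.725
  [9→15]: (669.5+417.3)/2 × 6 = 3260.4
  Sum = 8390.025 ng/mL·h
rectal suppository tail: 417.3/0.089 = 4688.764; AUC_ev,0→∞ = 8390.025 + 4688.764 = 13078.789 ng/mL·h
F = (AUC_ev/D_ev)/(AUC_iv/D_iv) = (13078.789/15)/(16425.504/10) = 871.919/1642.5504 = 0.5308

F = 0.53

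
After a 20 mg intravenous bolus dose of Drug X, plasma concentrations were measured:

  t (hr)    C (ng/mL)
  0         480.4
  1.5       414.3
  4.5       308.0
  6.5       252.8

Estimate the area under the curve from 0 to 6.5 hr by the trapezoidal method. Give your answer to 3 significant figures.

Trapezoidal AUC_0→6.5:
  [0→1.5]: (480.4+414.3)/2 × 1.5 = 671.025
  [1.5→4.5]: (414.3+308.0)/2 × 3 = 1083.45
  [4.5→6.5]: (308.0+252.8)/2 × 2 = 560.8
  Sum = 2315.275 ng/mL·hr

AUC = 2320 ng/mL·hr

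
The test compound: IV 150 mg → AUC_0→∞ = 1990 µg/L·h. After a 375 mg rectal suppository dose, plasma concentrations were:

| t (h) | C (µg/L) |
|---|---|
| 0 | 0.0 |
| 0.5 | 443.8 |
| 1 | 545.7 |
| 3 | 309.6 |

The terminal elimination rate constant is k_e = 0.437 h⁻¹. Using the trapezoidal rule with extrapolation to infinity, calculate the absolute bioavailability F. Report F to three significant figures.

F = 0.386

Trapezoidal AUC_0→3 (rectal suppository):
  [0→0.5]: (0.0+443.8)/2 × 0.5 = 110.95
  [0.5→1]: (443.8+545.7)/2 × 0.5 = 247.375
  [1→3]: (545.7+309.6)/2 × 2 = 855.3
  Sum = 1213.625 µg/L·h
Tail: C_last/k_e = 309.6/0.437 = 708.467
AUC_0→∞ (rectal suppository) = 1213.625 + 708.467 = 1922.092 µg/L·h
F = (AUC_ev/D_ev)/(AUC_iv/D_iv) = (1922.092/375)/(1990/150) = 5.12558/13.2667 = 0.3863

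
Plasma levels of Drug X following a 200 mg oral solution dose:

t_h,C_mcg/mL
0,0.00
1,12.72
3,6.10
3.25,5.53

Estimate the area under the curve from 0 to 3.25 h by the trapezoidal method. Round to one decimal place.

AUC = 26.6 mcg/mL·h

Trapezoidal AUC_0→3.25:
  [0→1]: (0.00+12.72)/2 × 1 = 6.36
  [1→3]: (12.72+6.10)/2 × 2 = 18.82
  [3→3.25]: (6.10+5.53)/2 × 0.25 = 1.45375
  Sum = 26.63375 mcg/mL·h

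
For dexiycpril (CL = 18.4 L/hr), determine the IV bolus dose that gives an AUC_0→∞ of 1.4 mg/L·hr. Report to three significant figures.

Dose = 25.8 mg

Dose_iv = CL × AUC_0→∞
     = 18.4 × 1.4 = 25.76 mg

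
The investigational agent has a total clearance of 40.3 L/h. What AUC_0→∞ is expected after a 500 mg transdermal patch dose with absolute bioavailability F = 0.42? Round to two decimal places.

AUC = 5.21 mg/L·h

AUC_0→∞ = F × Dose / CL
        = 0.42 × 500 / 40.3 = 5.21092 mg/L·h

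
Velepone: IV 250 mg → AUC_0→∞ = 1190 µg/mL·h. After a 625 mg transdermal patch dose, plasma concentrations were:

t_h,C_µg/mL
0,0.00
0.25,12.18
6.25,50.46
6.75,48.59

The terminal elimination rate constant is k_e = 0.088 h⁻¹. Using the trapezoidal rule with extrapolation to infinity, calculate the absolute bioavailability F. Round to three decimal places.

Trapezoidal AUC_0→6.75 (transdermal patch):
  [0→0.25]: (0.00+12.18)/2 × 0.25 = 1.5225
  [0.25→6.25]: (12.18+50.46)/2 × 6 = 187.92
  [6.25→6.75]: (50.46+48.59)/2 × 0.5 = 24.7625
  Sum = 214.205 µg/mL·h
Tail: C_last/k_e = 48.59/0.088 = 552.159
AUC_0→∞ (transdermal patch) = 214.205 + 552.159 = 766.364 µg/mL·h
F = (AUC_ev/D_ev)/(AUC_iv/D_iv) = (766.364/625)/(1190/250) = 1.2261824/4.76 = 0.2576

F = 0.258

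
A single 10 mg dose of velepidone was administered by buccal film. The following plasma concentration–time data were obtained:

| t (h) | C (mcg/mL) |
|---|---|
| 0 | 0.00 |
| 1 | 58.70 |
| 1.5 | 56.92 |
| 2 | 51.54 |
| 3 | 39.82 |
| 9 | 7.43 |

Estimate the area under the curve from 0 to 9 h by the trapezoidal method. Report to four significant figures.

Trapezoidal AUC_0→9:
  [0→1]: (0.00+58.70)/2 × 1 = 29.35
  [1→1.5]: (58.70+56.92)/2 × 0.5 = 28.905
  [1.5→2]: (56.92+51.54)/2 × 0.5 = 27.115
  [2→3]: (51.54+39.82)/2 × 1 = 45.68
  [3→9]: (39.82+7.43)/2 × 6 = 141.75
  Sum = 272.8 mcg/mL·h

AUC = 272.8 mcg/mL·h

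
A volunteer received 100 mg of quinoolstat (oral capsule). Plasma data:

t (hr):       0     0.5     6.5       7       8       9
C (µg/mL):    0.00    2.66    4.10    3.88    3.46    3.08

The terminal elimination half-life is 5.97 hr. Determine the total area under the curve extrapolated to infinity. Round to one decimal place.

Trapezoidal AUC_0→9:
  [0→0.5]: (0.00+2.66)/2 × 0.5 = 0.665
  [0.5→6.5]: (2.66+4.10)/2 × 6 = 20.28
  [6.5→7]: (4.10+3.88)/2 × 0.5 = 1.995
  [7→8]: (3.88+3.46)/2 × 1 = 3.67
  [8→9]: (3.46+3.08)/2 × 1 = 3.27
  Sum = 29.88 µg/mL·hr
k_e = ln2 / t½ = 0.693147 / 5.97 = 0.1161 hr^-1
Extrapolated tail: C_last / k_e = 3.08 / 0.1161 = 26.529
AUC_0→∞ = 29.88 + 26.529 = 56.409 µg/mL·hr

AUC = 56.4 µg/mL·hr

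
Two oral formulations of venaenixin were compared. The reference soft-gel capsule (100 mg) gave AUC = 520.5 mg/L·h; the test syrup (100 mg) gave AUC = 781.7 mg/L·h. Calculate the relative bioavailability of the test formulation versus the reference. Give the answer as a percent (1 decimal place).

F_rel = (AUC_test/D_test) / (AUC_ref/D_ref)
      = (781.7/100) / (520.5/100)
      = 7.817 / 5.205 = 1.5018 = 150.18%

F_rel = 150.2%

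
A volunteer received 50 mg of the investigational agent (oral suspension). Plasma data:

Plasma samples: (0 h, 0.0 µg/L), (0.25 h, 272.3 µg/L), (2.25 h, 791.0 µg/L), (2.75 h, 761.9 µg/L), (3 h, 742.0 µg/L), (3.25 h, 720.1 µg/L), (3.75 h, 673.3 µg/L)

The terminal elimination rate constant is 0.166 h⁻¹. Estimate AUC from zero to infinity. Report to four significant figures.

Trapezoidal AUC_0→3.75:
  [0→0.25]: (0.0+272.3)/2 × 0.25 = 34.0375
  [0.25→2.25]: (272.3+791.0)/2 × 2 = 1063.3
  [2.25→2.75]: (791.0+761.9)/2 × 0.5 = 388.225
  [2.75→3]: (761.9+742.0)/2 × 0.25 = 187.9875
  [3→3.25]: (742.0+720.1)/2 × 0.25 = 182.7625
  [3.25→3.75]: (720.1+673.3)/2 × 0.5 = 348.35
  Sum = 2204.6625 µg/L·h
Extrapolated tail: C_last / k_e = 673.3 / 0.166 = 4056.024
AUC_0→∞ = 2204.6625 + 4056.024 = 6260.6865 µg/L·h

AUC = 6261 µg/L·h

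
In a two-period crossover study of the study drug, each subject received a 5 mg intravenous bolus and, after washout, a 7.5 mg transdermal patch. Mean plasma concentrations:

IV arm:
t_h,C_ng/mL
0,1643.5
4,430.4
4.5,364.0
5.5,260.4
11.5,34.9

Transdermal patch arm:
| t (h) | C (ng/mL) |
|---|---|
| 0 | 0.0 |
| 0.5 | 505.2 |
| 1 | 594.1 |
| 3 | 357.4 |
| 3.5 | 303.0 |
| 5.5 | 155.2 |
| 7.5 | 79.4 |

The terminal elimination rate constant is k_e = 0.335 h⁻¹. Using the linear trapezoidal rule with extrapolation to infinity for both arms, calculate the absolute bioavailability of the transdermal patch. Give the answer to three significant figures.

Trapezoidal AUC_0→11.5 (IV):
  [0→4]: (1643.5+430.4)/2 × 4 = 4147.8
  [4→4.5]: (430.4+364.0)/2 × 0.5 = 198.6
  [4.5→5.5]: (364.0+260.4)/2 × 1 = 312.2
  [5.5→11.5]: (260.4+34.9)/2 × 6 = 885.9
  Sum = 5544.5 ng/mL·h
IV tail: 34.9/0.335 = 104.179; AUC_iv,0→∞ = 5544.5 + 104.179 = 5648.679 ng/mL·h
Trapezoidal AUC_0→7.5 (transdermal patch):
  [0→0.5]: (0.0+505.2)/2 × 0.5 = 126.3
  [0.5→1]: (505.2+594.1)/2 × 0.5 = 274.825
  [1→3]: (594.1+357.4)/2 × 2 = 951.5
  [3→3.5]: (357.4+303.0)/2 × 0.5 = 165.1
  [3.5→5.5]: (303.0+155.2)/2 × 2 = 458.2
  [5.5→7.5]: (155.2+79.4)/2 × 2 = 234.6
  Sum = 2210.525 ng/mL·h
transdermal patch tail: 79.4/0.335 = 237.015; AUC_ev,0→∞ = 2210.525 + 237.015 = 2447.54 ng/mL·h
F = (AUC_ev/D_ev)/(AUC_iv/D_iv) = (2447.54/7.5)/(5648.679/5) = 326.339/1129.7358 = 0.2889

F = 0.289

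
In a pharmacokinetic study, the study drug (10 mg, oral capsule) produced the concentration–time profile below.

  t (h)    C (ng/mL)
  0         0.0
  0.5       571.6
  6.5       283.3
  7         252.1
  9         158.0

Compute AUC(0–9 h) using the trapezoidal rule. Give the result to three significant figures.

Trapezoidal AUC_0→9:
  [0→0.5]: (0.0+571.6)/2 × 0.5 = 142.9
  [0.5→6.5]: (571.6+283.3)/2 × 6 = 2564.7
  [6.5→7]: (283.3+252.1)/2 × 0.5 = 133.85
  [7→9]: (252.1+158.0)/2 × 2 = 410.1
  Sum = 3251.55 ng/mL·h

AUC = 3250 ng/mL·h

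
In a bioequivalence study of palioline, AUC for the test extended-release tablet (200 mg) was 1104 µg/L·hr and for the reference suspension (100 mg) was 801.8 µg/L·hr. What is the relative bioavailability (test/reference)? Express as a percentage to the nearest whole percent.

F_rel = 69%

F_rel = (AUC_test/D_test) / (AUC_ref/D_ref)
      = (1104/200) / (801.8/100)
      = 5.52 / 8.018 = 0.6885 = 68.85%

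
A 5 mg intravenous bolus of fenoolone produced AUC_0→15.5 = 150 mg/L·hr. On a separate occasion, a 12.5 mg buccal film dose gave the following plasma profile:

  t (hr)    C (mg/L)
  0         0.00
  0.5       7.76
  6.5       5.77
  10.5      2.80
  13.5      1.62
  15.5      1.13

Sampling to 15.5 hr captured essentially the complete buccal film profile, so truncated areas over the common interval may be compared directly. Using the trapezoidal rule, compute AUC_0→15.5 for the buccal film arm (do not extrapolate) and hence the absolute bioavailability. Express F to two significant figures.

F = 0.18

Trapezoidal AUC_0→15.5 (buccal film):
  [0→0.5]: (0.00+7.76)/2 × 0.5 = 1.94
  [0.5→6.5]: (7.76+5.77)/2 × 6 = 40.59
  [6.5→10.5]: (5.77+2.80)/2 × 4 = 17.14
  [10.5→13.5]: (2.80+1.62)/2 × 3 = 6.63
  [13.5→15.5]: (1.62+1.13)/2 × 2 = 2.75
  Sum = 69.05 mg/L·hr
F = (AUC_ev/D_ev)/(AUC_iv/D_iv) = (69.05/12.5)/(150/5) = 5.524/30 = 0.1841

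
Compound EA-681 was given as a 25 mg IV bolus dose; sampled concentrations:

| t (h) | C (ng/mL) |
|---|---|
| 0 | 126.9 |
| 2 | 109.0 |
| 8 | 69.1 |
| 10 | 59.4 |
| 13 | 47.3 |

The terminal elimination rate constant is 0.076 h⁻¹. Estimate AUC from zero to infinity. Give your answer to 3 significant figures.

Trapezoidal AUC_0→13:
  [0→2]: (126.9+109.0)/2 × 2 = 235.9
  [2→8]: (109.0+69.1)/2 × 6 = 534.3
  [8→10]: (69.1+59.4)/2 × 2 = 128.5
  [10→13]: (59.4+47.3)/2 × 3 = 160.05
  Sum = 1058.75 ng/mL·h
Extrapolated tail: C_last / k_e = 47.3 / 0.076 = 622.368
AUC_0→∞ = 1058.75 + 622.368 = 1681.118 ng/mL·h

AUC = 1680 ng/mL·h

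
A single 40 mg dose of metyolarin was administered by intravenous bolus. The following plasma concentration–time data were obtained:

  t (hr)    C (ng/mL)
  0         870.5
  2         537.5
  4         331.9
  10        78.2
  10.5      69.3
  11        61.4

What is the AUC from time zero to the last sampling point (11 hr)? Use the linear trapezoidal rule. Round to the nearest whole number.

AUC = 3577 ng/mL·hr

Trapezoidal AUC_0→11:
  [0→2]: (870.5+537.5)/2 × 2 = 1408.0
  [2→4]: (537.5+331.9)/2 × 2 = 869.4
  [4→10]: (331.9+78.2)/2 × 6 = 1230.3
  [10→10.5]: (78.2+69.3)/2 × 0.5 = 36.875
  [10.5→11]: (69.3+61.4)/2 × 0.5 = 32.675
  Sum = 3577.25 ng/mL·hr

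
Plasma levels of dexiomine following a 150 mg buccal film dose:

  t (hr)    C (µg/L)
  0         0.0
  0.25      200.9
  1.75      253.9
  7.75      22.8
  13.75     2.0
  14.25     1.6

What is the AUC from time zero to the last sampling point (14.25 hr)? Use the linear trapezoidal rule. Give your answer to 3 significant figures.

Trapezoidal AUC_0→14.25:
  [0→0.25]: (0.0+200.9)/2 × 0.25 = 25.1125
  [0.25→1.75]: (200.9+253.9)/2 × 1.5 = 341.1
  [1.75→7.75]: (253.9+22.8)/2 × 6 = 830.1
  [7.75→13.75]: (22.8+2.0)/2 × 6 = 74.4
  [13.75→14.25]: (2.0+1.6)/2 × 0.5 = 0.9
  Sum = 1271.6125 µg/L·hr

AUC = 1270 µg/L·hr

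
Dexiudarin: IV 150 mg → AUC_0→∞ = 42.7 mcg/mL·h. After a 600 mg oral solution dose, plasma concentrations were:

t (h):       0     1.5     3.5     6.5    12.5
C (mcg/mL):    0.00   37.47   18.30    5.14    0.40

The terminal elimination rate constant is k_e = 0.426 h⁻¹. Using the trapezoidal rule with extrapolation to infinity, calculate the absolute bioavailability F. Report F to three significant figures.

Trapezoidal AUC_0→12.5 (oral solution):
  [0→1.5]: (0.00+37.47)/2 × 1.5 = 28.1025
  [1.5→3.5]: (37.47+18.30)/2 × 2 = 55.77
  [3.5→6.5]: (18.30+5.14)/2 × 3 = 35.16
  [6.5→12.5]: (5.14+0.40)/2 × 6 = 16.62
  Sum = 135.6525 mcg/mL·h
Tail: C_last/k_e = 0.40/0.426 = 0.939
AUC_0→∞ (oral solution) = 135.6525 + 0.939 = 136.5915 mcg/mL·h
F = (AUC_ev/D_ev)/(AUC_iv/D_iv) = (136.5915/600)/(42.7/150) = 0.2276525/0.284667 = 0.7997

F = 0.800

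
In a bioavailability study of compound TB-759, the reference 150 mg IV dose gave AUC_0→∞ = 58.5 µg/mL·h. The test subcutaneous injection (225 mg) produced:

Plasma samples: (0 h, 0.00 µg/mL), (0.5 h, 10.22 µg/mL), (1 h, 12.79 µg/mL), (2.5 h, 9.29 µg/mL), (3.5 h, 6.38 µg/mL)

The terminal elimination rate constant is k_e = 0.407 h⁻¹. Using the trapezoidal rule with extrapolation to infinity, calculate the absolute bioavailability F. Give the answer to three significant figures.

Trapezoidal AUC_0→3.5 (subcutaneous injection):
  [0→0.5]: (0.00+10.22)/2 × 0.5 = 2.555
  [0.5→1]: (10.22+12.79)/2 × 0.5 = 5.7525
  [1→2.5]: (12.79+9.29)/2 × 1.5 = 16.56
  [2.5→3.5]: (9.29+6.38)/2 × 1 = 7.835
  Sum = 32.7025 µg/mL·h
Tail: C_last/k_e = 6.38/0.407 = 15.676
AUC_0→∞ (subcutaneous injection) = 32.7025 + 15.676 = 48.3785 µg/mL·h
F = (AUC_ev/D_ev)/(AUC_iv/D_iv) = (48.3785/225)/(58.5/150) = 0.215016/0.39 = 0.5513

F = 0.551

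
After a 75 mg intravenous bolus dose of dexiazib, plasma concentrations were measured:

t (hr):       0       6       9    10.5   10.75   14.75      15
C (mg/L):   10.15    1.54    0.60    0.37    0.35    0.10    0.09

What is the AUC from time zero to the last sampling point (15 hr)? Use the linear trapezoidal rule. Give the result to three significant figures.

AUC = 40.0 mg/L·hr

Trapezoidal AUC_0→15:
  [0→6]: (10.15+1.54)/2 × 6 = 35.07
  [6→9]: (1.54+0.60)/2 × 3 = 3.21
  [9→10.5]: (0.60+0.37)/2 × 1.5 = 0.7275
  [10.5→10.75]: (0.37+0.35)/2 × 0.25 = 0.09
  [10.75→14.75]: (0.35+0.10)/2 × 4 = 0.9
  [14.75→15]: (0.10+0.09)/2 × 0.25 = 0.02375
  Sum = 40.02125 mg/L·hr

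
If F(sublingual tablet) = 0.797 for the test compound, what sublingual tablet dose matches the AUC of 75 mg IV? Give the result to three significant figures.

D_sublingual = 94.1 mg

For equal systemic exposure: F × D_ev = D_iv
D_ev = D_iv / F = 75 / 0.797 = 94.1029 mg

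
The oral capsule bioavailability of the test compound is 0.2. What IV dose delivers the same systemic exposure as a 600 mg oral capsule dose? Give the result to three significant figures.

D_iv = 120 mg

Systemic exposure from an extravascular dose = F × D_ev, so the equivalent IV dose is F × D_ev.
D_iv = F × D_ev = 0.2 × 600 = 120 mg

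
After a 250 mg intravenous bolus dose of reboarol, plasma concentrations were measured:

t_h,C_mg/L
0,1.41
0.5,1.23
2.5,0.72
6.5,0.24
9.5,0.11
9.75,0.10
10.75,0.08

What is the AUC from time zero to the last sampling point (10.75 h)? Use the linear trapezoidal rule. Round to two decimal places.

Trapezoidal AUC_0→10.75:
  [0→0.5]: (1.41+1.23)/2 × 0.5 = 0.66
  [0.5→2.5]: (1.23+0.72)/2 × 2 = 1.95
  [2.5→6.5]: (0.72+0.24)/2 × 4 = 1.92
  [6.5→9.5]: (0.24+0.11)/2 × 3 = 0.525
  [9.5→9.75]: (0.11+0.10)/2 × 0.25 = 0.02625
  [9.75→10.75]: (0.10+0.08)/2 × 1 = 0.09
  Sum = 5.17125 mg/L·h

AUC = 5.17 mg/L·h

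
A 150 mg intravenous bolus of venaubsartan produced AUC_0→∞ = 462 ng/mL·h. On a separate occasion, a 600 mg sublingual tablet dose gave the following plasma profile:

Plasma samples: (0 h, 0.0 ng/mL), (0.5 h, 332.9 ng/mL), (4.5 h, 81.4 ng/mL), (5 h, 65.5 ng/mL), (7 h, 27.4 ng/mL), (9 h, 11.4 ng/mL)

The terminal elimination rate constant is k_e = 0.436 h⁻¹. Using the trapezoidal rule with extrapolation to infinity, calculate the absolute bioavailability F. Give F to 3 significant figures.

F = 0.599

Trapezoidal AUC_0→9 (sublingual tablet):
  [0→0.5]: (0.0+332.9)/2 × 0.5 = 83.225
  [0.5→4.5]: (332.9+81.4)/2 × 4 = 828.6
  [4.5→5]: (81.4+65.5)/2 × 0.5 = 36.725
  [5→7]: (65.5+27.4)/2 × 2 = 92.9
  [7→9]: (27.4+11.4)/2 × 2 = 38.8
  Sum = 1080.25 ng/mL·h
Tail: C_last/k_e = 11.4/0.436 = 26.147
AUC_0→∞ (sublingual tablet) = 1080.25 + 26.147 = 1106.397 ng/mL·h
F = (AUC_ev/D_ev)/(AUC_iv/D_iv) = (1106.397/600)/(462/150) = 1.843995/3.08 = 0.5987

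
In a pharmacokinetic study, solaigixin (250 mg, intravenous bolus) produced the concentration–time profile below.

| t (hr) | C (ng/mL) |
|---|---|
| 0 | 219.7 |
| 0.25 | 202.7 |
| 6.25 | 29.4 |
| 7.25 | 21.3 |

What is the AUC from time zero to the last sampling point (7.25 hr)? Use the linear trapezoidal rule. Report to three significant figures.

AUC = 774 ng/mL·hr

Trapezoidal AUC_0→7.25:
  [0→0.25]: (219.7+202.7)/2 × 0.25 = 52.8
  [0.25→6.25]: (202.7+29.4)/2 × 6 = 696.3
  [6.25→7.25]: (29.4+21.3)/2 × 1 = 25.35
  Sum = 774.45 ng/mL·hr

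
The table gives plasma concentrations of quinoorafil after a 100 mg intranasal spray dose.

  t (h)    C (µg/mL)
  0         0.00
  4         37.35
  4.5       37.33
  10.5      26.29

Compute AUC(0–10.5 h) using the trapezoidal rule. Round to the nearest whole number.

AUC = 284 µg/mL·h

Trapezoidal AUC_0→10.5:
  [0→4]: (0.00+37.35)/2 × 4 = 74.7
  [4→4.5]: (37.35+37.33)/2 × 0.5 = 18.67
  [4.5→10.5]: (37.33+26.29)/2 × 6 = 190.86
  Sum = 284.23 µg/mL·h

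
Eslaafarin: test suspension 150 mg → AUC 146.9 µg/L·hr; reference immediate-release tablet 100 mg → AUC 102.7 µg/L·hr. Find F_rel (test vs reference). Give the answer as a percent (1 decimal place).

F_rel = 95.4%

F_rel = (AUC_test/D_test) / (AUC_ref/D_ref)
      = (146.9/150) / (102.7/100)
      = 0.979333 / 1.027 = 0.9536 = 95.36%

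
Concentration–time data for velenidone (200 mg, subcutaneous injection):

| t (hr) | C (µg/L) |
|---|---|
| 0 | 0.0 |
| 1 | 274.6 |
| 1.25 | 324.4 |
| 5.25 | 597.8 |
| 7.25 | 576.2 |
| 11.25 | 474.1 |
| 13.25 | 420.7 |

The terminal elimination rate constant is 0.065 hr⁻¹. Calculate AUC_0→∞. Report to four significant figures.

Trapezoidal AUC_0→13.25:
  [0→1]: (0.0+274.6)/2 × 1 = 137.3
  [1→1.25]: (274.6+324.4)/2 × 0.25 = 74.875
  [1.25→5.25]: (324.4+597.8)/2 × 4 = 1844.4
  [5.25→7.25]: (597.8+576.2)/2 × 2 = 1174.0
  [7.25→11.25]: (576.2+474.1)/2 × 4 = 2100.6
  [11.25→13.25]: (474.1+420.7)/2 × 2 = 894.8
  Sum = 6225.975 µg/L·hr
Extrapolated tail: C_last / k_e = 420.7 / 0.065 = 6472.308
AUC_0→∞ = 6225.975 + 6472.308 = 12698.283 µg/L·hr

AUC = 12700 µg/L·hr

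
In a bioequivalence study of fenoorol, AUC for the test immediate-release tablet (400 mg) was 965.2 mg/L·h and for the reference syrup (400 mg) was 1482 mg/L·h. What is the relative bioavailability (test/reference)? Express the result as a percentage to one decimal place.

F_rel = (AUC_test/D_test) / (AUC_ref/D_ref)
      = (965.2/400) / (1482/400)
      = 2.413 / 3.705 = 0.6513 = 65.13%

F_rel = 65.1%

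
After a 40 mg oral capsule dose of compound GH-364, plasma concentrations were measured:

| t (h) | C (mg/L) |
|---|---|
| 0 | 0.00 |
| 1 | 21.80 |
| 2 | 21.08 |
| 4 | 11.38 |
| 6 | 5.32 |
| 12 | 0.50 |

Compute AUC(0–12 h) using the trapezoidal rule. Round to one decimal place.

AUC = 99.0 mg/L·h

Trapezoidal AUC_0→12:
  [0→1]: (0.00+21.80)/2 × 1 = 10.9
  [1→2]: (21.80+21.08)/2 × 1 = 21.44
  [2→4]: (21.08+11.38)/2 × 2 = 32.46
  [4→6]: (11.38+5.32)/2 × 2 = 16.7
  [6→12]: (5.32+0.50)/2 × 6 = 17.46
  Sum = 98.96 mg/L·h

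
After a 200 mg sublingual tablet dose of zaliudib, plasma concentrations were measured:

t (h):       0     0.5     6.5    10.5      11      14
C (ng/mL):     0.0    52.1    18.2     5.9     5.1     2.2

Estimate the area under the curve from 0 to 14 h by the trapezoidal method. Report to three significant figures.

AUC = 286 ng/mL·h

Trapezoidal AUC_0→14:
  [0→0.5]: (0.0+52.1)/2 × 0.5 = 13.025
  [0.5→6.5]: (52.1+18.2)/2 × 6 = 210.9
  [6.5→10.5]: (18.2+5.9)/2 × 4 = 48.2
  [10.5→11]: (5.9+5.1)/2 × 0.5 = 2.75
  [11→14]: (5.1+2.2)/2 × 3 = 10.95
  Sum = 285.825 ng/mL·h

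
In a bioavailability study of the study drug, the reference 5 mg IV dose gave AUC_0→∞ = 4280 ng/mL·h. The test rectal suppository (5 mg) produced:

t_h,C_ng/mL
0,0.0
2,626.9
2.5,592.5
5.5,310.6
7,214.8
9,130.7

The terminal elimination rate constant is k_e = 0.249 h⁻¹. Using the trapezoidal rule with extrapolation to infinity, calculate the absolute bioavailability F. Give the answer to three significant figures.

Trapezoidal AUC_0→9 (rectal suppository):
  [0→2]: (0.0+626.9)/2 × 2 = 626.9
  [2→2.5]: (626.9+592.5)/2 × 0.5 = 304.85
  [2.5→5.5]: (592.5+310.6)/2 × 3 = 1354.65
  [5.5→7]: (310.6+214.8)/2 × 1.5 = 394.05
  [7→9]: (214.8+130.7)/2 × 2 = 345.5
  Sum = 3025.95 ng/mL·h
Tail: C_last/k_e = 130.7/0.249 = 524.900
AUC_0→∞ (rectal suppository) = 3025.95 + 524.900 = 3550.85 ng/mL·h
F = (AUC_ev/D_ev)/(AUC_iv/D_iv) = (3550.85/5)/(4280/5) = 710.17/856 = 0.8296

F = 0.830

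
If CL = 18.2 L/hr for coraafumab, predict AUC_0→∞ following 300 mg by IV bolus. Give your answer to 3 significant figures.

AUC_0→∞ = Dose_iv / CL
        = 300 / 18.2 = 16.4835 mg/L·hr

AUC = 16.5 mg/L·hr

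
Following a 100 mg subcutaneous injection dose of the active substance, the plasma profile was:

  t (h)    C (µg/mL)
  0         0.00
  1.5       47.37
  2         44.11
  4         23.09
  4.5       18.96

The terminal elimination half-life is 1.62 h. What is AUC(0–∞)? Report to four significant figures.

AUC = 180.4 µg/mL·h

Trapezoidal AUC_0→4.5:
  [0→1.5]: (0.00+47.37)/2 × 1.5 = 35.5275
  [1.5→2]: (47.37+44.11)/2 × 0.5 = 22.87
  [2→4]: (44.11+23.09)/2 × 2 = 67.2
  [4→4.5]: (23.09+18.96)/2 × 0.5 = 10.5125
  Sum = 136.11 µg/mL·h
k_e = ln2 / t½ = 0.693147 / 1.62 = 0.4279 h^-1
Extrapolated tail: C_last / k_e = 18.96 / 0.4279 = 44.309
AUC_0→∞ = 136.11 + 44.309 = 180.419 µg/mL·h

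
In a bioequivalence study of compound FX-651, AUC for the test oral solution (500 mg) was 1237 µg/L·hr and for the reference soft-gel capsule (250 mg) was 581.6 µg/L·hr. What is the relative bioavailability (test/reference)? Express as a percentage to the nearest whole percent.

F_rel = 106%

F_rel = (AUC_test/D_test) / (AUC_ref/D_ref)
      = (1237/500) / (581.6/250)
      = 2.474 / 2.3264 = 1.0634 = 106.34%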